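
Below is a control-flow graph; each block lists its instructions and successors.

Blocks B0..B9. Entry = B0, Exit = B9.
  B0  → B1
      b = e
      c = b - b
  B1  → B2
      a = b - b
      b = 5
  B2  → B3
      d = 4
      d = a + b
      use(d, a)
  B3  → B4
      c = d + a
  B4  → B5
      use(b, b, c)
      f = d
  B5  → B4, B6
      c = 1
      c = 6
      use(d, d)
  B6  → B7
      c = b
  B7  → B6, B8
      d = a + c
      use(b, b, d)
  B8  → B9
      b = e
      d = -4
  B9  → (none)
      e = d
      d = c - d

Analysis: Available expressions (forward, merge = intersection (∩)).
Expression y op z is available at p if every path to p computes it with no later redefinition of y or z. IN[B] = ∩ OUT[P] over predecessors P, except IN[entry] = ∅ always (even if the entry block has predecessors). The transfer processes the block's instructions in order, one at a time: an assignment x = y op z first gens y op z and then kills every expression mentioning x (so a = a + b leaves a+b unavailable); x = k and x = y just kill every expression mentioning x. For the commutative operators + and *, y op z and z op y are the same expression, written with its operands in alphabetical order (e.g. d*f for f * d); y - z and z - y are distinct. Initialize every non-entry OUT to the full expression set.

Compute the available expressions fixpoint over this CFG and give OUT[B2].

Answer: {a+b}

Working:
Fixpoint table:
  B0:  IN={}  OUT={b-b}
  B1:  IN={b-b}  OUT={}
  B2:  IN={}  OUT={a+b}
  B3:  IN={a+b}  OUT={a+b, a+d}
  B4:  IN={a+b, a+d}  OUT={a+b, a+d}
  B5:  IN={a+b, a+d}  OUT={a+b, a+d}
  B6:  IN={a+b}  OUT={a+b}
  B7:  IN={a+b}  OUT={a+b, a+c}
  B8:  IN={a+b, a+c}  OUT={a+c}
  B9:  IN={a+c}  OUT={a+c}

Merge at B2: IN[B2] = OUT[B1] = {}
Applying B2's transfer function to that IN value gives OUT[B2] (row B2 above).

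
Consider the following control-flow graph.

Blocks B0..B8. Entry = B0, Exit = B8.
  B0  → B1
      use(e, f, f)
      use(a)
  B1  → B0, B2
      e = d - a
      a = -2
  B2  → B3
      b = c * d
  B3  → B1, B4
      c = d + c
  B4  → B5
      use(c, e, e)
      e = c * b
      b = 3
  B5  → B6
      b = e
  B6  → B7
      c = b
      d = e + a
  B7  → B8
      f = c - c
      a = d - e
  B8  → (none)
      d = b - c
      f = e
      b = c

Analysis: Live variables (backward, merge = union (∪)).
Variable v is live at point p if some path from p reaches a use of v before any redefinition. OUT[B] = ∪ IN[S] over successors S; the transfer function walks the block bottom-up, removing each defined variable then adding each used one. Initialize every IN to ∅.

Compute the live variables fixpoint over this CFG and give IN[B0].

Answer: {a, c, d, e, f}

Trace:
Converged values:
  B0:   IN={a, c, d, e, f}   OUT={a, c, d, f}
  B1:   IN={a, c, d, f}   OUT={a, c, d, e, f}
  B2:   IN={a, c, d, e, f}   OUT={a, b, c, d, e, f}
  B3:   IN={a, b, c, d, e, f}   OUT={a, b, c, d, e, f}
  B4:   IN={a, b, c, e}   OUT={a, e}
  B5:   IN={a, e}   OUT={a, b, e}
  B6:   IN={a, b, e}   OUT={b, c, d, e}
  B7:   IN={b, c, d, e}   OUT={b, c, e}
  B8:   IN={b, c, e}   OUT={}

Merge at B0: OUT[B0] = IN[B1] = {a, c, d, f}
Applying B0's transfer function to that OUT value gives IN[B0] (row B0 above).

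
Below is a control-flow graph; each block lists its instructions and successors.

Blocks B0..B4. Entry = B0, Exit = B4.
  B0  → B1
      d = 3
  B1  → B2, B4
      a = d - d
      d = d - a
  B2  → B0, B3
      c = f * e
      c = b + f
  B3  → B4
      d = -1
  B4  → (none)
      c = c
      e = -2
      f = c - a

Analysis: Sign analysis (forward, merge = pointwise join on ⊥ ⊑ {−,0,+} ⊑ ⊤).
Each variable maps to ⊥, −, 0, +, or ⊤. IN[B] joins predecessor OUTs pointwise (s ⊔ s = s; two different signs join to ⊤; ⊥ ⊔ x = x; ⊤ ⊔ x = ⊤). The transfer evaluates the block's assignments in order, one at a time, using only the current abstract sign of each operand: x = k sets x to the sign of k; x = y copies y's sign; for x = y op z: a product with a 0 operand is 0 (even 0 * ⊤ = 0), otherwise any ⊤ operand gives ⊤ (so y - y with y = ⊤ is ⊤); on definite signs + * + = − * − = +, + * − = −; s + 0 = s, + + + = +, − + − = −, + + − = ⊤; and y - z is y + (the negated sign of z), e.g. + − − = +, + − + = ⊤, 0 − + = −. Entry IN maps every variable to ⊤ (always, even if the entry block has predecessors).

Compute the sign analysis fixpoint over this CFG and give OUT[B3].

Answer: {a: ⊤, b: ⊤, c: ⊤, d: -, e: ⊤, f: ⊤}

Working:
Converged values:
  B0: | IN=(all ⊤) | OUT={d:+; rest ⊤}
  B1: | IN={d:+; rest ⊤} | OUT=(all ⊤)
  B2: | IN=(all ⊤) | OUT=(all ⊤)
  B3: | IN=(all ⊤) | OUT={d:-; rest ⊤}
  B4: | IN=(all ⊤) | OUT={e:-; rest ⊤}

Merge at B3: IN[B3] = OUT[B2] = {a: ⊤, b: ⊤, c: ⊤, d: ⊤, e: ⊤, f: ⊤}
Applying B3's transfer function to that IN value gives OUT[B3] (row B3 above).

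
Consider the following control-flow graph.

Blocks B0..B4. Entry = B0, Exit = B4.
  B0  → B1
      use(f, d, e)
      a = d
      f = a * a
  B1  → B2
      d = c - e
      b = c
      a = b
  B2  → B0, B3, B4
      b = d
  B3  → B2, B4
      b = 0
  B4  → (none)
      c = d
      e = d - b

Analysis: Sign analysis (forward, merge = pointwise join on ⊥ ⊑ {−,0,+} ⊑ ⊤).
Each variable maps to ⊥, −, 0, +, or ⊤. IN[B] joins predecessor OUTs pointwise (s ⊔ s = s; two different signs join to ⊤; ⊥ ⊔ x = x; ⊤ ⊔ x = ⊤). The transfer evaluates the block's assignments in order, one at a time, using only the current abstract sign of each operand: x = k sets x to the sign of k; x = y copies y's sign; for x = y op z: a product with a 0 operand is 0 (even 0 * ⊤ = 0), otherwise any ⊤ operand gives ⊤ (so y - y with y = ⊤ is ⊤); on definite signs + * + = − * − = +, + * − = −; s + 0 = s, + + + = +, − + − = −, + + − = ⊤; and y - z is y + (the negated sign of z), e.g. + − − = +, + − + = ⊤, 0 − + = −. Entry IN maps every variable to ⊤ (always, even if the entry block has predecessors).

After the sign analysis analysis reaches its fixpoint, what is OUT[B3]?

Per-block solution:
  B0: | IN=(all ⊤) | OUT=(all ⊤)
  B1: | IN=(all ⊤) | OUT=(all ⊤)
  B2: | IN=(all ⊤) | OUT=(all ⊤)
  B3: | IN=(all ⊤) | OUT={b:0; rest ⊤}
  B4: | IN=(all ⊤) | OUT=(all ⊤)

Merge at B3: IN[B3] = OUT[B2] = {a: ⊤, b: ⊤, c: ⊤, d: ⊤, e: ⊤, f: ⊤}
Applying B3's transfer function to that IN value gives OUT[B3] (row B3 above).

Answer: {a: ⊤, b: 0, c: ⊤, d: ⊤, e: ⊤, f: ⊤}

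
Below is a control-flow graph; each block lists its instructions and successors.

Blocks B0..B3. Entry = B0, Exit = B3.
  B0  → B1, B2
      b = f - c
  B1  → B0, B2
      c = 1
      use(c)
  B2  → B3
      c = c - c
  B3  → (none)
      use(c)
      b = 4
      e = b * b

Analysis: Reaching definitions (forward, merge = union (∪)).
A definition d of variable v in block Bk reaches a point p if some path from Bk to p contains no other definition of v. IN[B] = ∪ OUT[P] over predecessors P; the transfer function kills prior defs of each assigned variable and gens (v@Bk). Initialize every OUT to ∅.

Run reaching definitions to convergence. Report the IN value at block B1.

Fixpoint table:
  B0: | IN={b@B0, c@B1} | OUT={b@B0, c@B1}
  B1: | IN={b@B0, c@B1} | OUT={b@B0, c@B1}
  B2: | IN={b@B0, c@B1} | OUT={b@B0, c@B2}
  B3: | IN={b@B0, c@B2} | OUT={b@B3, c@B2, e@B3}

Merge at B1: IN[B1] = OUT[B0] = {b@B0, c@B1}

Answer: {b@B0, c@B1}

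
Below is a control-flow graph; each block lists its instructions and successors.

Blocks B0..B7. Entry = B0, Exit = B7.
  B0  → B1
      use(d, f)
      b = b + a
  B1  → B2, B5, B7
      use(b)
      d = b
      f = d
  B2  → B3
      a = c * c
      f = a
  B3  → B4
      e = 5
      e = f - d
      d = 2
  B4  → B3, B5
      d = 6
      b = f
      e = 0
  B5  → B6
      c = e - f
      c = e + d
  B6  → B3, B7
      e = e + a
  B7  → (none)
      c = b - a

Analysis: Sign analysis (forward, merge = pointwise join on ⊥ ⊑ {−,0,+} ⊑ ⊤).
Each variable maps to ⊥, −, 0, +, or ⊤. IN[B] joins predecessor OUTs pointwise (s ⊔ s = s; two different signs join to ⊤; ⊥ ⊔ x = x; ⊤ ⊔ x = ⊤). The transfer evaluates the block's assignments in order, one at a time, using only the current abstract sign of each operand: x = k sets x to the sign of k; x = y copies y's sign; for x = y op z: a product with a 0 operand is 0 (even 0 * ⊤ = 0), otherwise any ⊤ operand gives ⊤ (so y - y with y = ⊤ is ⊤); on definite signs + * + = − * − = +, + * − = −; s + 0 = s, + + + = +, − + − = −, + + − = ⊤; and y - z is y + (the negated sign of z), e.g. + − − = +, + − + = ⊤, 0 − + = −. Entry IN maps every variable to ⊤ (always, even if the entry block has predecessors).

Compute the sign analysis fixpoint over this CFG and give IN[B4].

Answer: {a: ⊤, b: ⊤, c: ⊤, d: +, e: ⊤, f: ⊤}

Derivation:
Converged values:
  B0: | IN=(all ⊤) | OUT=(all ⊤)
  B1: | IN=(all ⊤) | OUT=(all ⊤)
  B2: | IN=(all ⊤) | OUT=(all ⊤)
  B3: | IN=(all ⊤) | OUT={d:+; rest ⊤}
  B4: | IN={d:+; rest ⊤} | OUT={d:+, e:0; rest ⊤}
  B5: | IN=(all ⊤) | OUT=(all ⊤)
  B6: | IN=(all ⊤) | OUT=(all ⊤)
  B7: | IN=(all ⊤) | OUT=(all ⊤)

Merge at B4: IN[B4] = OUT[B3] = {a: ⊤, b: ⊤, c: ⊤, d: +, e: ⊤, f: ⊤}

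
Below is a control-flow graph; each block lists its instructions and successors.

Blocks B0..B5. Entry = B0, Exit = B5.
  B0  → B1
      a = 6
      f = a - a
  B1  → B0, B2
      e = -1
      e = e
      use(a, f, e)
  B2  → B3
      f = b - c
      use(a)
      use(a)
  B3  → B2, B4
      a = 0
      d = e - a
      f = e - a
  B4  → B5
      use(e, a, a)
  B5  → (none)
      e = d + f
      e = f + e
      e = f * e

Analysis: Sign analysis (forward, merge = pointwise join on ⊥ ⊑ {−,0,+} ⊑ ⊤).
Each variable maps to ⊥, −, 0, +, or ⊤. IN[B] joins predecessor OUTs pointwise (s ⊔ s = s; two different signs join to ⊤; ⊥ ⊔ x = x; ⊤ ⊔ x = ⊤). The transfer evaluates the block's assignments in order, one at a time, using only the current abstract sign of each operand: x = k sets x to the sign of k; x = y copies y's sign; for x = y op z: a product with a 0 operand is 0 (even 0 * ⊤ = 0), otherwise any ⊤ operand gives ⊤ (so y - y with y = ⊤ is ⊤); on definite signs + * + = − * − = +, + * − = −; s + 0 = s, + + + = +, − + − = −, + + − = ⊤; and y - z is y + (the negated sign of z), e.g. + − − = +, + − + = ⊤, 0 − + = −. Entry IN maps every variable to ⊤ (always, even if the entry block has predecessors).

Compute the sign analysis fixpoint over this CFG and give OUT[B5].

Answer: {a: 0, b: ⊤, c: ⊤, d: -, e: +, f: -}

Trace:
Converged values:
  B0:  IN=(all ⊤)  OUT={a:+; rest ⊤}
  B1:  IN={a:+; rest ⊤}  OUT={a:+, e:-; rest ⊤}
  B2:  IN={e:-; rest ⊤}  OUT={e:-; rest ⊤}
  B3:  IN={e:-; rest ⊤}  OUT={a:0, d:-, e:-, f:-; rest ⊤}
  B4:  IN={a:0, d:-, e:-, f:-; rest ⊤}  OUT={a:0, d:-, e:-, f:-; rest ⊤}
  B5:  IN={a:0, d:-, e:-, f:-; rest ⊤}  OUT={a:0, d:-, e:+, f:-; rest ⊤}

Merge at B5: IN[B5] = OUT[B4] = {a: 0, b: ⊤, c: ⊤, d: -, e: -, f: -}
Applying B5's transfer function to that IN value gives OUT[B5] (row B5 above).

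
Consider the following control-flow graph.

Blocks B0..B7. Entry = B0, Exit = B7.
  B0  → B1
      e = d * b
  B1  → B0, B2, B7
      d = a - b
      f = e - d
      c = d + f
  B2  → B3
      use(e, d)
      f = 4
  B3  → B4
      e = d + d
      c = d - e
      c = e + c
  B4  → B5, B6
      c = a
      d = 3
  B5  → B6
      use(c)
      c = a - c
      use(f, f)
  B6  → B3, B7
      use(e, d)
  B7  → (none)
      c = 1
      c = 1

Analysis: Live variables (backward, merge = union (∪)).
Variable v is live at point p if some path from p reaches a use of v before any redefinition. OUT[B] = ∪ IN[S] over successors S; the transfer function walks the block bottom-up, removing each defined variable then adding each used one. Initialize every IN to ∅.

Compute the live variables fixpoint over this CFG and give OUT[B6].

Answer: {a, d, f}

Working:
Per-block solution:
  B0: | IN={a, b, d} | OUT={a, b, e}
  B1: | IN={a, b, e} | OUT={a, b, d, e}
  B2: | IN={a, d, e} | OUT={a, d, f}
  B3: | IN={a, d, f} | OUT={a, e, f}
  B4: | IN={a, e, f} | OUT={a, c, d, e, f}
  B5: | IN={a, c, d, e, f} | OUT={a, d, e, f}
  B6: | IN={a, d, e, f} | OUT={a, d, f}
  B7: | IN={} | OUT={}

Merge at B6: OUT[B6] = IN[B3] ⊔ IN[B7] = {a, d, f}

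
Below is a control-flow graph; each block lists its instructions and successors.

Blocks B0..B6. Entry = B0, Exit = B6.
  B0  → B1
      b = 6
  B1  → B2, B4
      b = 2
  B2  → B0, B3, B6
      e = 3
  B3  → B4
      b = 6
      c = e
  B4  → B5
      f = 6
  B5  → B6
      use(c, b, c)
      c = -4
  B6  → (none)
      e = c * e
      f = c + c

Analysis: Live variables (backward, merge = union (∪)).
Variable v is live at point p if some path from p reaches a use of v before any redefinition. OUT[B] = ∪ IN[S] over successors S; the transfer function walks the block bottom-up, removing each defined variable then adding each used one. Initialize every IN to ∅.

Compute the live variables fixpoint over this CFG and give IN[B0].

Answer: {c, e}

Working:
Fixpoint table:
  B0:   IN={c, e}   OUT={c, e}
  B1:   IN={c, e}   OUT={b, c, e}
  B2:   IN={c}   OUT={c, e}
  B3:   IN={e}   OUT={b, c, e}
  B4:   IN={b, c, e}   OUT={b, c, e}
  B5:   IN={b, c, e}   OUT={c, e}
  B6:   IN={c, e}   OUT={}

Merge at B0: OUT[B0] = IN[B1] = {c, e}
Applying B0's transfer function to that OUT value gives IN[B0] (row B0 above).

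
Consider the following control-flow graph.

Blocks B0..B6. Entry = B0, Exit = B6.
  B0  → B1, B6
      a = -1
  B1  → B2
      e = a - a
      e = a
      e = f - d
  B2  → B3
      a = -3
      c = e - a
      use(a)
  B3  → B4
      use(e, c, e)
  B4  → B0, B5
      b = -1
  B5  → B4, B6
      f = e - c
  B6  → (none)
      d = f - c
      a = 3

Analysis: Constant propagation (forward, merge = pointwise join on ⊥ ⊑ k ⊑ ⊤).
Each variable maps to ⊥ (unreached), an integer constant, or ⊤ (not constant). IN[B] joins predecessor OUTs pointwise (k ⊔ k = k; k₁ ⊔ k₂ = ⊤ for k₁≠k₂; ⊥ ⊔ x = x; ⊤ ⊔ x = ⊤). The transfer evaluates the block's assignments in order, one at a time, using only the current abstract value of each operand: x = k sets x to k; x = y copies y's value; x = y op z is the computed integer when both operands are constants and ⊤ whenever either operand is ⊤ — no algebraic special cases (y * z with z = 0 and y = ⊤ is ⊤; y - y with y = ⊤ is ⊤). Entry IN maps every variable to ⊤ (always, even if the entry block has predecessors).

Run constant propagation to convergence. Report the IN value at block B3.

Per-block solution:
  B0:   IN=(all ⊤)   OUT={a:-1; rest ⊤}
  B1:   IN={a:-1; rest ⊤}   OUT={a:-1; rest ⊤}
  B2:   IN={a:-1; rest ⊤}   OUT={a:-3; rest ⊤}
  B3:   IN={a:-3; rest ⊤}   OUT={a:-3; rest ⊤}
  B4:   IN={a:-3; rest ⊤}   OUT={a:-3, b:-1; rest ⊤}
  B5:   IN={a:-3, b:-1; rest ⊤}   OUT={a:-3, b:-1; rest ⊤}
  B6:   IN=(all ⊤)   OUT={a:3; rest ⊤}

Merge at B3: IN[B3] = OUT[B2] = {a: -3, b: ⊤, c: ⊤, d: ⊤, e: ⊤, f: ⊤}

Answer: {a: -3, b: ⊤, c: ⊤, d: ⊤, e: ⊤, f: ⊤}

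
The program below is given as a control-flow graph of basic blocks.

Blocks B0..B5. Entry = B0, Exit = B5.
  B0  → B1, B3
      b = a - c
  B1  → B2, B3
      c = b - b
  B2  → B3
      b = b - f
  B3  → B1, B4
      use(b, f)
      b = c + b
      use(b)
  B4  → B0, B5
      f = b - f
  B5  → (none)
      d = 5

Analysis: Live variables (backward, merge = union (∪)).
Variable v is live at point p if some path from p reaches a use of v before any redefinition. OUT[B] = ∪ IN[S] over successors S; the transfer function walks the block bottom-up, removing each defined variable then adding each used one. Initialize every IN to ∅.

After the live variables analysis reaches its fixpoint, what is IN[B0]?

Fixpoint table:
  B0: | IN={a, c, f} | OUT={a, b, c, f}
  B1: | IN={a, b, f} | OUT={a, b, c, f}
  B2: | IN={a, b, c, f} | OUT={a, b, c, f}
  B3: | IN={a, b, c, f} | OUT={a, b, c, f}
  B4: | IN={a, b, c, f} | OUT={a, c, f}
  B5: | IN={} | OUT={}

Merge at B0: OUT[B0] = IN[B1] ⊔ IN[B3] = {a, b, c, f}
Applying B0's transfer function to that OUT value gives IN[B0] (row B0 above).

Answer: {a, c, f}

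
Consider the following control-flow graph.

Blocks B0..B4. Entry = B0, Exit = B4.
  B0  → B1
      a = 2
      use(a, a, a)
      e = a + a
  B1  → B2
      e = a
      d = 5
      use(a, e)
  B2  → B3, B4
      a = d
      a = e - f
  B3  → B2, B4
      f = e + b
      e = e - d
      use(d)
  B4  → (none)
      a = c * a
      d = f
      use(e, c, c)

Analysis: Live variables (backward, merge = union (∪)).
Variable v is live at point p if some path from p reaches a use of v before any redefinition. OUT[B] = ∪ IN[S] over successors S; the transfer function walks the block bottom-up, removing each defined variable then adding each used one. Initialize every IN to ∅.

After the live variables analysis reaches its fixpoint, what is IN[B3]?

Converged values:
  B0: | IN={b, c, f} | OUT={a, b, c, f}
  B1: | IN={a, b, c, f} | OUT={b, c, d, e, f}
  B2: | IN={b, c, d, e, f} | OUT={a, b, c, d, e, f}
  B3: | IN={a, b, c, d, e} | OUT={a, b, c, d, e, f}
  B4: | IN={a, c, e, f} | OUT={}

Merge at B3: OUT[B3] = IN[B2] ⊔ IN[B4] = {a, b, c, d, e, f}
Applying B3's transfer function to that OUT value gives IN[B3] (row B3 above).

Answer: {a, b, c, d, e}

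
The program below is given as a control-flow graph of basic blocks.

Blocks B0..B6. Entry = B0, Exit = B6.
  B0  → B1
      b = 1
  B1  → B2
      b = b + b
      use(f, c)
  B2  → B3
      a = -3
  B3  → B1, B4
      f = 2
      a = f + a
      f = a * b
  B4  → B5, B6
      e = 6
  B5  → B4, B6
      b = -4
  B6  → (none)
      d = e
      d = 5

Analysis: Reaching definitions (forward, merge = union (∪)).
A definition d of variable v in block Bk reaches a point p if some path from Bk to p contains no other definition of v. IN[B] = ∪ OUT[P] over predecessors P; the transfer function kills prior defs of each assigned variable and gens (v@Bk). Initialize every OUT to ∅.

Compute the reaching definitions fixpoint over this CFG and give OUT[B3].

Answer: {a@B3, b@B1, f@B3}

Trace:
Per-block solution:
  B0:   IN={}   OUT={b@B0}
  B1:   IN={a@B3, b@B0, b@B1, f@B3}   OUT={a@B3, b@B1, f@B3}
  B2:   IN={a@B3, b@B1, f@B3}   OUT={a@B2, b@B1, f@B3}
  B3:   IN={a@B2, b@B1, f@B3}   OUT={a@B3, b@B1, f@B3}
  B4:   IN={a@B3, b@B1, b@B5, e@B4, f@B3}   OUT={a@B3, b@B1, b@B5, e@B4, f@B3}
  B5:   IN={a@B3, b@B1, b@B5, e@B4, f@B3}   OUT={a@B3, b@B5, e@B4, f@B3}
  B6:   IN={a@B3, b@B1, b@B5, e@B4, f@B3}   OUT={a@B3, b@B1, b@B5, d@B6, e@B4, f@B3}

Merge at B3: IN[B3] = OUT[B2] = {a@B2, b@B1, f@B3}
Applying B3's transfer function to that IN value gives OUT[B3] (row B3 above).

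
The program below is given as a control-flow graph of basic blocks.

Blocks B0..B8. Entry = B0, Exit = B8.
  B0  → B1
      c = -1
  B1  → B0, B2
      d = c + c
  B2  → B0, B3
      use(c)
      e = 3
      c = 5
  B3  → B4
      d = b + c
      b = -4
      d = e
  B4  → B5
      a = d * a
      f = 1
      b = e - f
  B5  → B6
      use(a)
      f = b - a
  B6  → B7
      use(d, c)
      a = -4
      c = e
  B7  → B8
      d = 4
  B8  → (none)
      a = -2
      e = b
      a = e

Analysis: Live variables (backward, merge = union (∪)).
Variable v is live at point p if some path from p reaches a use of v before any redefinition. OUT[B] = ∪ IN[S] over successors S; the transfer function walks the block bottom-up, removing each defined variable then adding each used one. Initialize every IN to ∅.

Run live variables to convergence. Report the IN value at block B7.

Answer: {b}

Derivation:
Per-block solution:
  B0: | IN={a, b} | OUT={a, b, c}
  B1: | IN={a, b, c} | OUT={a, b, c}
  B2: | IN={a, b, c} | OUT={a, b, c, e}
  B3: | IN={a, b, c, e} | OUT={a, c, d, e}
  B4: | IN={a, c, d, e} | OUT={a, b, c, d, e}
  B5: | IN={a, b, c, d, e} | OUT={b, c, d, e}
  B6: | IN={b, c, d, e} | OUT={b}
  B7: | IN={b} | OUT={b}
  B8: | IN={b} | OUT={}

Merge at B7: OUT[B7] = IN[B8] = {b}
Applying B7's transfer function to that OUT value gives IN[B7] (row B7 above).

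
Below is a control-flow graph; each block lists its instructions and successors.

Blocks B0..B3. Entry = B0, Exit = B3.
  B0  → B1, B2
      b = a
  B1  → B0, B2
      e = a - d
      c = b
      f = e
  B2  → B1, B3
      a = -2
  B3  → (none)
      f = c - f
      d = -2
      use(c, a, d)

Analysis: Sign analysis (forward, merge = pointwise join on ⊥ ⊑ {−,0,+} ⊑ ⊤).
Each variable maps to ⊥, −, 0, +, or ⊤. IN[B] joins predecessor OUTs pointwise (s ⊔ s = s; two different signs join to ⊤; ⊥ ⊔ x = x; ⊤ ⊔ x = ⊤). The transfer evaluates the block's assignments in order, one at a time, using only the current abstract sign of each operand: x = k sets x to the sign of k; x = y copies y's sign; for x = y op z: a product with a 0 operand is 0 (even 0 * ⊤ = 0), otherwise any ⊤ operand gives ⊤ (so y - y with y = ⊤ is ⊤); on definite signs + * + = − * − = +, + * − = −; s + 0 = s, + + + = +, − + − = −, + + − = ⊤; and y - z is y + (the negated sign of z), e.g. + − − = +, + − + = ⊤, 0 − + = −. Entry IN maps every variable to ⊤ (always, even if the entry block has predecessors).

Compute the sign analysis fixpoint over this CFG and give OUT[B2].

Answer: {a: -, b: ⊤, c: ⊤, d: ⊤, e: ⊤, f: ⊤}

Derivation:
Fixpoint table:
  B0: | IN=(all ⊤) | OUT=(all ⊤)
  B1: | IN=(all ⊤) | OUT=(all ⊤)
  B2: | IN=(all ⊤) | OUT={a:-; rest ⊤}
  B3: | IN={a:-; rest ⊤} | OUT={a:-, d:-; rest ⊤}

Merge at B2: IN[B2] = OUT[B0] ⊔ OUT[B1] = {a: ⊤, b: ⊤, c: ⊤, d: ⊤, e: ⊤, f: ⊤}
Applying B2's transfer function to that IN value gives OUT[B2] (row B2 above).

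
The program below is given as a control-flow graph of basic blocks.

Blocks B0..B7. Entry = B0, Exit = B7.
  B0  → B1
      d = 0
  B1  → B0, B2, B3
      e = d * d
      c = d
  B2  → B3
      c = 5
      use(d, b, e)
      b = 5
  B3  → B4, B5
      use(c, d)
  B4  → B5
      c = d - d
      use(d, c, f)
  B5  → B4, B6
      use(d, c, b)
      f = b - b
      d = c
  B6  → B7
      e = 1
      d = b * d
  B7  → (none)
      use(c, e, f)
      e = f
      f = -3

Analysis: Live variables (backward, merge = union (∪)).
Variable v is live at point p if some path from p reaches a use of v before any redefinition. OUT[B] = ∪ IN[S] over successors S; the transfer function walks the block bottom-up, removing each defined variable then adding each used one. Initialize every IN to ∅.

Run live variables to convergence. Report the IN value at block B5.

Per-block solution:
  B0: | IN={b, f} | OUT={b, d, f}
  B1: | IN={b, d, f} | OUT={b, c, d, e, f}
  B2: | IN={b, d, e, f} | OUT={b, c, d, f}
  B3: | IN={b, c, d, f} | OUT={b, c, d, f}
  B4: | IN={b, d, f} | OUT={b, c, d}
  B5: | IN={b, c, d} | OUT={b, c, d, f}
  B6: | IN={b, c, d, f} | OUT={c, e, f}
  B7: | IN={c, e, f} | OUT={}

Merge at B5: OUT[B5] = IN[B4] ⊔ IN[B6] = {b, c, d, f}
Applying B5's transfer function to that OUT value gives IN[B5] (row B5 above).

Answer: {b, c, d}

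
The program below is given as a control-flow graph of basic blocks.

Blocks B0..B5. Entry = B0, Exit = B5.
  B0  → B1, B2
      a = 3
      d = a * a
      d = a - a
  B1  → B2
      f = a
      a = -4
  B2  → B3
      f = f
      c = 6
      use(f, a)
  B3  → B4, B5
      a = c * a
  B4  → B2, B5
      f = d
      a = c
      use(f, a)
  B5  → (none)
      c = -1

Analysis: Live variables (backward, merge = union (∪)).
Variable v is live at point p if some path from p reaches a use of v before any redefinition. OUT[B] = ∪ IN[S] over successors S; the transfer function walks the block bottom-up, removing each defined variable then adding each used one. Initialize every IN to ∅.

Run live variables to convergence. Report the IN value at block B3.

Per-block solution:
  B0:   IN={f}   OUT={a, d, f}
  B1:   IN={a, d}   OUT={a, d, f}
  B2:   IN={a, d, f}   OUT={a, c, d}
  B3:   IN={a, c, d}   OUT={c, d}
  B4:   IN={c, d}   OUT={a, d, f}
  B5:   IN={}   OUT={}

Merge at B3: OUT[B3] = IN[B4] ⊔ IN[B5] = {c, d}
Applying B3's transfer function to that OUT value gives IN[B3] (row B3 above).

Answer: {a, c, d}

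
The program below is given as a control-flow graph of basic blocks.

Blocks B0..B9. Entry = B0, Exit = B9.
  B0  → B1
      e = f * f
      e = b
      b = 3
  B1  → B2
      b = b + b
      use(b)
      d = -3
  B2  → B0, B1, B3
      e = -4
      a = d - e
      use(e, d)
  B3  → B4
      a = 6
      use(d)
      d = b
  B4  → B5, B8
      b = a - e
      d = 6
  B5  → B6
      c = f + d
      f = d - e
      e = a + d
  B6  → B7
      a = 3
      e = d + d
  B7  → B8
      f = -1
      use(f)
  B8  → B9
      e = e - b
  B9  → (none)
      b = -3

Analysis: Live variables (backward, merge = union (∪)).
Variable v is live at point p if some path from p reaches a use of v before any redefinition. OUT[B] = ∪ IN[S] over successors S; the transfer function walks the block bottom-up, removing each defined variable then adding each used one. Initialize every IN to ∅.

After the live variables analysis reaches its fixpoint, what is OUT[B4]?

Converged values:
  B0: | IN={b, f} | OUT={b, f}
  B1: | IN={b, f} | OUT={b, d, f}
  B2: | IN={b, d, f} | OUT={b, d, e, f}
  B3: | IN={b, d, e, f} | OUT={a, e, f}
  B4: | IN={a, e, f} | OUT={a, b, d, e, f}
  B5: | IN={a, b, d, e, f} | OUT={b, d}
  B6: | IN={b, d} | OUT={b, e}
  B7: | IN={b, e} | OUT={b, e}
  B8: | IN={b, e} | OUT={}
  B9: | IN={} | OUT={}

Merge at B4: OUT[B4] = IN[B5] ⊔ IN[B8] = {a, b, d, e, f}

Answer: {a, b, d, e, f}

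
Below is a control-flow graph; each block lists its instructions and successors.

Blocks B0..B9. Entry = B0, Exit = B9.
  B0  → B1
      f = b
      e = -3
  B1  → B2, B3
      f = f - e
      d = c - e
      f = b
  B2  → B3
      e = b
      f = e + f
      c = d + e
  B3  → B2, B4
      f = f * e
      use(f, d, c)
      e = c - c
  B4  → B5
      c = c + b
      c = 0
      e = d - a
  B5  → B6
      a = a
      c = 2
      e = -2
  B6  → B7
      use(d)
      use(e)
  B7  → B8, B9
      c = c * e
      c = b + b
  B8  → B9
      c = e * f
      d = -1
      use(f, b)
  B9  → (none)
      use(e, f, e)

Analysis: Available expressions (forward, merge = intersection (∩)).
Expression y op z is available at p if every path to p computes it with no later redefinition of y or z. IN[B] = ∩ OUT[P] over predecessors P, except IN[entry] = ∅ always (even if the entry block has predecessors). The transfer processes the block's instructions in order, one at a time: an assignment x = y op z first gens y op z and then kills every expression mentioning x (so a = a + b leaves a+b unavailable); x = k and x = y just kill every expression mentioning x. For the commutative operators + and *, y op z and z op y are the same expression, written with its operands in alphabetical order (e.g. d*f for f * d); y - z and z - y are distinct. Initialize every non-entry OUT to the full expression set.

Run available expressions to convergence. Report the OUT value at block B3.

Answer: {c-c}

Trace:
Fixpoint table:
  B0: | IN={} | OUT={}
  B1: | IN={} | OUT={c-e}
  B2: | IN={} | OUT={d+e}
  B3: | IN={} | OUT={c-c}
  B4: | IN={c-c} | OUT={d-a}
  B5: | IN={d-a} | OUT={}
  B6: | IN={} | OUT={}
  B7: | IN={} | OUT={b+b}
  B8: | IN={b+b} | OUT={b+b, e*f}
  B9: | IN={b+b} | OUT={b+b}

Merge at B3: IN[B3] = OUT[B1] ∩ OUT[B2] = {}
Applying B3's transfer function to that IN value gives OUT[B3] (row B3 above).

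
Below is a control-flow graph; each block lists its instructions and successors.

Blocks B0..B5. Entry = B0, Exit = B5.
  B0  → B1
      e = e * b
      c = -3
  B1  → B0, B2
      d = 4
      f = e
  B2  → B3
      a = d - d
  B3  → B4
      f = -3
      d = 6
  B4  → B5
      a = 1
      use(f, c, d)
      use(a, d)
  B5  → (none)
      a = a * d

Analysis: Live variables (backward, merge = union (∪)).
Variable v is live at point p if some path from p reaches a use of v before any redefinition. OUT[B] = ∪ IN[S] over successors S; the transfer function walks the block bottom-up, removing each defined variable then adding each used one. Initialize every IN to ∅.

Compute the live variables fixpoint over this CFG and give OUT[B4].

Answer: {a, d}

Derivation:
Fixpoint table:
  B0: | IN={b, e} | OUT={b, c, e}
  B1: | IN={b, c, e} | OUT={b, c, d, e}
  B2: | IN={c, d} | OUT={c}
  B3: | IN={c} | OUT={c, d, f}
  B4: | IN={c, d, f} | OUT={a, d}
  B5: | IN={a, d} | OUT={}

Merge at B4: OUT[B4] = IN[B5] = {a, d}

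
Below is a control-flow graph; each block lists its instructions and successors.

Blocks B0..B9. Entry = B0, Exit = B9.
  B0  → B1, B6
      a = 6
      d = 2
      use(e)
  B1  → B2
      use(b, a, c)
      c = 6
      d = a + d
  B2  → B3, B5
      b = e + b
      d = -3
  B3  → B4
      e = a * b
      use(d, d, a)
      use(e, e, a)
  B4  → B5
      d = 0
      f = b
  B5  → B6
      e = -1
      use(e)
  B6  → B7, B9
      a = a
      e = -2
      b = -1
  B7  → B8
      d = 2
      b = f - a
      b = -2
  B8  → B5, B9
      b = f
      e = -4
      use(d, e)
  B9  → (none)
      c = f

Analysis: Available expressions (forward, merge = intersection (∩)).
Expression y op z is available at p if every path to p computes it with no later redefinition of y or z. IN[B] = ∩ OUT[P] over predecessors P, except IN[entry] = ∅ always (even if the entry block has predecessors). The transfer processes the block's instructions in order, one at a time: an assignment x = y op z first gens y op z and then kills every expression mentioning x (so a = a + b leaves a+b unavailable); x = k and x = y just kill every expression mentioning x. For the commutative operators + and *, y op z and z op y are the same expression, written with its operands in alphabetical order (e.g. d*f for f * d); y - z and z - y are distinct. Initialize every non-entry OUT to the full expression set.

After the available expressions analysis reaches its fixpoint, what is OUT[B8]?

Answer: {f-a}

Derivation:
Fixpoint table:
  B0:  IN={}  OUT={}
  B1:  IN={}  OUT={}
  B2:  IN={}  OUT={}
  B3:  IN={}  OUT={a*b}
  B4:  IN={a*b}  OUT={a*b}
  B5:  IN={}  OUT={}
  B6:  IN={}  OUT={}
  B7:  IN={}  OUT={f-a}
  B8:  IN={f-a}  OUT={f-a}
  B9:  IN={}  OUT={}

Merge at B8: IN[B8] = OUT[B7] = {f-a}
Applying B8's transfer function to that IN value gives OUT[B8] (row B8 above).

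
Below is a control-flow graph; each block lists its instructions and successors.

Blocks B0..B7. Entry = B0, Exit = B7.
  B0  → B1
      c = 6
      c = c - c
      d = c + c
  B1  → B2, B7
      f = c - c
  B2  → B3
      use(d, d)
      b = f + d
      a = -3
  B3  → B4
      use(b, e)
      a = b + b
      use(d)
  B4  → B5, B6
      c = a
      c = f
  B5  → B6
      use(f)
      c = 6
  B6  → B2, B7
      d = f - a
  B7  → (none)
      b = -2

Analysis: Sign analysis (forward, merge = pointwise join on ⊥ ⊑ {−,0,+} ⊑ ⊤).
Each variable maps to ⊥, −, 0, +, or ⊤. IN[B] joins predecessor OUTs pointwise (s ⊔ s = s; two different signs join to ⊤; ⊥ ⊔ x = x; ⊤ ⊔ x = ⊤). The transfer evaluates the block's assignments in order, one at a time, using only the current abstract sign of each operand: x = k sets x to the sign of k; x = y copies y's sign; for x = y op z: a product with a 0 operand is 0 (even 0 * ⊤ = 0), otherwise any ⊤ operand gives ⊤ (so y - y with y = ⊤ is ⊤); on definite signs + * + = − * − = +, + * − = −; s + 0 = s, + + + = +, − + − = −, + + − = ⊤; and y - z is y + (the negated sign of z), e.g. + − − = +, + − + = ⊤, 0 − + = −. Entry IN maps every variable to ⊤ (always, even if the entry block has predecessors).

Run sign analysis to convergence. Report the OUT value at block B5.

Fixpoint table:
  B0:   IN=(all ⊤)   OUT=(all ⊤)
  B1:   IN=(all ⊤)   OUT=(all ⊤)
  B2:   IN=(all ⊤)   OUT={a:-; rest ⊤}
  B3:   IN={a:-; rest ⊤}   OUT=(all ⊤)
  B4:   IN=(all ⊤)   OUT=(all ⊤)
  B5:   IN=(all ⊤)   OUT={c:+; rest ⊤}
  B6:   IN=(all ⊤)   OUT=(all ⊤)
  B7:   IN=(all ⊤)   OUT={b:-; rest ⊤}

Merge at B5: IN[B5] = OUT[B4] = {a: ⊤, b: ⊤, c: ⊤, d: ⊤, e: ⊤, f: ⊤}
Applying B5's transfer function to that IN value gives OUT[B5] (row B5 above).

Answer: {a: ⊤, b: ⊤, c: +, d: ⊤, e: ⊤, f: ⊤}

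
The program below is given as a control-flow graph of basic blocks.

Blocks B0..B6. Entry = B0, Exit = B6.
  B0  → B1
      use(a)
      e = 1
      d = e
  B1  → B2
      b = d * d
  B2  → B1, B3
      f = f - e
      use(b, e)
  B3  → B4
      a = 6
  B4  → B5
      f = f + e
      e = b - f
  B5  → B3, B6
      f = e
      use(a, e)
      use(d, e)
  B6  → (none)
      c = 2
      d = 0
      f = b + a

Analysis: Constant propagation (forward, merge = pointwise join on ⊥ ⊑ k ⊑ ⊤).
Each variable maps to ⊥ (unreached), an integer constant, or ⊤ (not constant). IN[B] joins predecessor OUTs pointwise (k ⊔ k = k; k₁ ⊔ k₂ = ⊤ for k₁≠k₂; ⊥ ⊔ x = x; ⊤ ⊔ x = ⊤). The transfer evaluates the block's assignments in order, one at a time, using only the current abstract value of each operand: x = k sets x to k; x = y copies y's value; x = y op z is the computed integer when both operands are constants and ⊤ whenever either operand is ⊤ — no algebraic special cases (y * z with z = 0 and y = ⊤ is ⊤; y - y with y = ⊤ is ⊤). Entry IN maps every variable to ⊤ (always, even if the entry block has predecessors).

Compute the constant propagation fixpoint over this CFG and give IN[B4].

Answer: {a: 6, b: 1, c: ⊤, d: 1, e: ⊤, f: ⊤}

Working:
Fixpoint table:
  B0: | IN=(all ⊤) | OUT={d:1, e:1; rest ⊤}
  B1: | IN={d:1, e:1; rest ⊤} | OUT={b:1, d:1, e:1; rest ⊤}
  B2: | IN={b:1, d:1, e:1; rest ⊤} | OUT={b:1, d:1, e:1; rest ⊤}
  B3: | IN={b:1, d:1; rest ⊤} | OUT={a:6, b:1, d:1; rest ⊤}
  B4: | IN={a:6, b:1, d:1; rest ⊤} | OUT={a:6, b:1, d:1; rest ⊤}
  B5: | IN={a:6, b:1, d:1; rest ⊤} | OUT={a:6, b:1, d:1; rest ⊤}
  B6: | IN={a:6, b:1, d:1; rest ⊤} | OUT={a:6, b:1, c:2, d:0, f:7; rest ⊤}

Merge at B4: IN[B4] = OUT[B3] = {a: 6, b: 1, c: ⊤, d: 1, e: ⊤, f: ⊤}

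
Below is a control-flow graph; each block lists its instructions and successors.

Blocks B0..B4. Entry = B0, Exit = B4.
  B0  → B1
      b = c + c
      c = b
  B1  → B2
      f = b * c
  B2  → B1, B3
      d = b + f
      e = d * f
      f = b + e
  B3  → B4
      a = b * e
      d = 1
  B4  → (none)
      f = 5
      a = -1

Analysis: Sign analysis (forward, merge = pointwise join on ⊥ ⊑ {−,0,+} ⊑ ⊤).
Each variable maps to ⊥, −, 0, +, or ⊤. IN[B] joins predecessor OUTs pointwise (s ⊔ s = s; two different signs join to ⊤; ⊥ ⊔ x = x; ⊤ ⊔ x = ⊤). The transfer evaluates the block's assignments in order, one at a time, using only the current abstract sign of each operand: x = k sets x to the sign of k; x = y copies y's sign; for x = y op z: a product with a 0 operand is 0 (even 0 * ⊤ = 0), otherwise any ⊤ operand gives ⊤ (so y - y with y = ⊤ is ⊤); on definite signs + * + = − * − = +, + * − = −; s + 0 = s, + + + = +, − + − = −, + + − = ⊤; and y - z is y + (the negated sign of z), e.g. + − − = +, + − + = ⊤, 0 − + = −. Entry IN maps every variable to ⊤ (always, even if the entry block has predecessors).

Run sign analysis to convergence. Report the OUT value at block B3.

Answer: {a: ⊤, b: ⊤, c: ⊤, d: +, e: ⊤, f: ⊤}

Working:
Per-block solution:
  B0:   IN=(all ⊤)   OUT=(all ⊤)
  B1:   IN=(all ⊤)   OUT=(all ⊤)
  B2:   IN=(all ⊤)   OUT=(all ⊤)
  B3:   IN=(all ⊤)   OUT={d:+; rest ⊤}
  B4:   IN={d:+; rest ⊤}   OUT={a:-, d:+, f:+; rest ⊤}

Merge at B3: IN[B3] = OUT[B2] = {a: ⊤, b: ⊤, c: ⊤, d: ⊤, e: ⊤, f: ⊤}
Applying B3's transfer function to that IN value gives OUT[B3] (row B3 above).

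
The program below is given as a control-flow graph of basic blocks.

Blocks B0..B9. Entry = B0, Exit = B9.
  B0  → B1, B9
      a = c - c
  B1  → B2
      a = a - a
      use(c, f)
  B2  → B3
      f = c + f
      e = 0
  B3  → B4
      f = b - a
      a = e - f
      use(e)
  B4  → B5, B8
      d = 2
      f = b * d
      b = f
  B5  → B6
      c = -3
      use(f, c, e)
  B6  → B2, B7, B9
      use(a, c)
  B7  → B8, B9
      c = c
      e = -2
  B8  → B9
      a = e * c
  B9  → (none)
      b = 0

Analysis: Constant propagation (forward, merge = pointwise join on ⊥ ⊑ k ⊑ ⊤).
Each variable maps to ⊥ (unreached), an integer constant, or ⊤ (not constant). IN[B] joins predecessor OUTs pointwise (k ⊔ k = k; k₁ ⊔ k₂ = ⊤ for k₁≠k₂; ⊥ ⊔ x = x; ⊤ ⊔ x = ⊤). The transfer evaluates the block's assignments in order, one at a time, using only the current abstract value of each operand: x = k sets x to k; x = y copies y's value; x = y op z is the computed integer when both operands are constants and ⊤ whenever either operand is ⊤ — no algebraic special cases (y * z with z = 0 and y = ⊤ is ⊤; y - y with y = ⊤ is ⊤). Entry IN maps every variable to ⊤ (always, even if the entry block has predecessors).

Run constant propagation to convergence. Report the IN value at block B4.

Answer: {a: ⊤, b: ⊤, c: ⊤, d: ⊤, e: 0, f: ⊤}

Derivation:
Converged values:
  B0: | IN=(all ⊤) | OUT=(all ⊤)
  B1: | IN=(all ⊤) | OUT=(all ⊤)
  B2: | IN=(all ⊤) | OUT={e:0; rest ⊤}
  B3: | IN={e:0; rest ⊤} | OUT={e:0; rest ⊤}
  B4: | IN={e:0; rest ⊤} | OUT={d:2, e:0; rest ⊤}
  B5: | IN={d:2, e:0; rest ⊤} | OUT={c:-3, d:2, e:0; rest ⊤}
  B6: | IN={c:-3, d:2, e:0; rest ⊤} | OUT={c:-3, d:2, e:0; rest ⊤}
  B7: | IN={c:-3, d:2, e:0; rest ⊤} | OUT={c:-3, d:2, e:-2; rest ⊤}
  B8: | IN={d:2; rest ⊤} | OUT={d:2; rest ⊤}
  B9: | IN=(all ⊤) | OUT={b:0; rest ⊤}

Merge at B4: IN[B4] = OUT[B3] = {a: ⊤, b: ⊤, c: ⊤, d: ⊤, e: 0, f: ⊤}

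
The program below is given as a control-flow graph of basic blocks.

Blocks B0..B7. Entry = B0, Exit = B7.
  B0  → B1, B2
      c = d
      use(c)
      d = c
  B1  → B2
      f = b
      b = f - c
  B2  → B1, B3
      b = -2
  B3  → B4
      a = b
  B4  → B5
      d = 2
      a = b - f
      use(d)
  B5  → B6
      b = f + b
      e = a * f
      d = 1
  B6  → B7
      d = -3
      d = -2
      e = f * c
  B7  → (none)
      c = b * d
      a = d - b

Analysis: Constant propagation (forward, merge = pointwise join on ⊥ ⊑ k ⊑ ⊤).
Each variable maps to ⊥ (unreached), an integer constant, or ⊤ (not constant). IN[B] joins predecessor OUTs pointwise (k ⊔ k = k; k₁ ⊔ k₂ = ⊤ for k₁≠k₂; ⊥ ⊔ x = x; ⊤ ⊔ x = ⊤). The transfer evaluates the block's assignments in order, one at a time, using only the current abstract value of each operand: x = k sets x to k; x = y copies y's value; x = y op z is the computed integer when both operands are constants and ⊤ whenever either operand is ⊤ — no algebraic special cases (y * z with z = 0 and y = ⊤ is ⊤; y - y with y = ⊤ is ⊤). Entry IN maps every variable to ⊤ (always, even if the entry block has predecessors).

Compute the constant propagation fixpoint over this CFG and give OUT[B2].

Per-block solution:
  B0:   IN=(all ⊤)   OUT=(all ⊤)
  B1:   IN=(all ⊤)   OUT=(all ⊤)
  B2:   IN=(all ⊤)   OUT={b:-2; rest ⊤}
  B3:   IN={b:-2; rest ⊤}   OUT={a:-2, b:-2; rest ⊤}
  B4:   IN={a:-2, b:-2; rest ⊤}   OUT={b:-2, d:2; rest ⊤}
  B5:   IN={b:-2, d:2; rest ⊤}   OUT={d:1; rest ⊤}
  B6:   IN={d:1; rest ⊤}   OUT={d:-2; rest ⊤}
  B7:   IN={d:-2; rest ⊤}   OUT={d:-2; rest ⊤}

Merge at B2: IN[B2] = OUT[B0] ⊔ OUT[B1] = {a: ⊤, b: ⊤, c: ⊤, d: ⊤, e: ⊤, f: ⊤}
Applying B2's transfer function to that IN value gives OUT[B2] (row B2 above).

Answer: {a: ⊤, b: -2, c: ⊤, d: ⊤, e: ⊤, f: ⊤}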